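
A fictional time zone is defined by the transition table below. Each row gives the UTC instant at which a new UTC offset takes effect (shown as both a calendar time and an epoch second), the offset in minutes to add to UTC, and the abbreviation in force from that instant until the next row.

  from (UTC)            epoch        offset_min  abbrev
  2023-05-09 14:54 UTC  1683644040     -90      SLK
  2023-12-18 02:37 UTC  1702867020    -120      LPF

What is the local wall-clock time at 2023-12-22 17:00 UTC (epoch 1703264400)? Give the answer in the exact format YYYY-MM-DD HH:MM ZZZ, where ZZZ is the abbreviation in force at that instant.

2023-12-22 15:00 LPF

Query: 2023-12-22 17:00 UTC
Rule 2/2 (LPF, -02:00): 2023-12-18 02:37 UTC ≤ query < +∞
17·60 + 0 - 120 = 900 min
900 = 0·1440 + 900; 900 = 15·60 + 0 → 15:00, same day
→ 2023-12-22 15:00 LPF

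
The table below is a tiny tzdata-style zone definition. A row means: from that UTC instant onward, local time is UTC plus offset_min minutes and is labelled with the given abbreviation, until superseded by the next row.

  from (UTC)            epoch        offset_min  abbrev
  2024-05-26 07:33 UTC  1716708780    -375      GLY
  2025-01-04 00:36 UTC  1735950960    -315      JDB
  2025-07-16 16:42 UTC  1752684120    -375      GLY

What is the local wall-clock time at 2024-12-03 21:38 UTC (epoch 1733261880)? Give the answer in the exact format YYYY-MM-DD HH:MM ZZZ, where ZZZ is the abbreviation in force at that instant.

2024-12-03 15:23 GLY

Query: 2024-12-03 21:38 UTC
Rule 1/3 (GLY, -06:15): 2024-05-26 07:33 UTC ≤ query < 2025-01-04 00:36 UTC
21·60 + 38 - 375 = 923 min
923 = 0·1440 + 923; 923 = 15·60 + 23 → 15:23, same day
→ 2024-12-03 15:23 GLY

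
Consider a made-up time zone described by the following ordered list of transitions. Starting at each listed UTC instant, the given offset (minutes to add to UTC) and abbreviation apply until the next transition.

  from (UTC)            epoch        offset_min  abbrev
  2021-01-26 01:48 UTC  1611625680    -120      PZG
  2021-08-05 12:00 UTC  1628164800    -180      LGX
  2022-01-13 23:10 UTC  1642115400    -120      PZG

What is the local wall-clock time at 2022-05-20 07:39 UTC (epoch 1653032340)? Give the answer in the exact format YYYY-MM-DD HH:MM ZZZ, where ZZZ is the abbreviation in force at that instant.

Query: 2022-05-20 07:39 UTC
Rule 3/3 (PZG, -02:00): 2022-01-13 23:10 UTC ≤ query < +∞
7·60 + 39 - 120 = 339 min
339 = 0·1440 + 339; 339 = 5·60 + 39 → 05:39, same day
→ 2022-05-20 05:39 PZG

2022-05-20 05:39 PZG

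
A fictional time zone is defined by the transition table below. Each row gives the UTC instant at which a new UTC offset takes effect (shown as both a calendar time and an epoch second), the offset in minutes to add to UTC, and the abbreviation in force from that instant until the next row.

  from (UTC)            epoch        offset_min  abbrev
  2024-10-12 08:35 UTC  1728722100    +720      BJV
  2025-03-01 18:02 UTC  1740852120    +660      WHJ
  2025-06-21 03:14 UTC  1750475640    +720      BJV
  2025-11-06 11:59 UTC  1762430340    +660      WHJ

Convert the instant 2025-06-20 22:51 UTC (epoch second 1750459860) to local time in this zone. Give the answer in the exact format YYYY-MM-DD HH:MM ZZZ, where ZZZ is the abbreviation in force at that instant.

2025-06-21 09:51 WHJ

Query: 2025-06-20 22:51 UTC
Rule 2/4 (WHJ, +11:00): 2025-03-01 18:02 UTC ≤ query < 2025-06-21 03:14 UTC
22·60 + 51 + 660 = 2031 min
2031 = 1·1440 + 591; 591 = 9·60 + 51 → 09:51, 2025-06-20 + 1 day = 2025-06-21
→ 2025-06-21 09:51 WHJ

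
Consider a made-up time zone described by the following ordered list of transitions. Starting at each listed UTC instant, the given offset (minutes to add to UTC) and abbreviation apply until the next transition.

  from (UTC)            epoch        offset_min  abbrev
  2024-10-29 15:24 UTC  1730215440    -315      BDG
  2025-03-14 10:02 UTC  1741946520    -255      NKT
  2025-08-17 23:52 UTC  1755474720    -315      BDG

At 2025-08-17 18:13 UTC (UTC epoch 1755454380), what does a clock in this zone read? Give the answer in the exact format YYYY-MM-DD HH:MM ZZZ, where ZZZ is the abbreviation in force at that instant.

Query: 2025-08-17 18:13 UTC
Rule 2/3 (NKT, -04:15): 2025-03-14 10:02 UTC ≤ query < 2025-08-17 23:52 UTC
18·60 + 13 - 255 = 838 min
838 = 0·1440 + 838; 838 = 13·60 + 58 → 13:58, same day
→ 2025-08-17 13:58 NKT

2025-08-17 13:58 NKT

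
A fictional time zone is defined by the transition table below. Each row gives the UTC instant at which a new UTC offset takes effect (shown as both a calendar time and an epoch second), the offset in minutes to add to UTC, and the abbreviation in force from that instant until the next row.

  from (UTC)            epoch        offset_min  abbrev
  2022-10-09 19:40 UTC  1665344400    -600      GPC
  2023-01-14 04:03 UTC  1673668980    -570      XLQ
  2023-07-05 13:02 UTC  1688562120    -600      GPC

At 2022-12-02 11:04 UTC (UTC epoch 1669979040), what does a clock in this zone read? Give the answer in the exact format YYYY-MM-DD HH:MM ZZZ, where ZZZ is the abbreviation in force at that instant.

Query: 2022-12-02 11:04 UTC
Rule 1/3 (GPC, -10:00): 2022-10-09 19:40 UTC ≤ query < 2023-01-14 04:03 UTC
11·60 + 4 - 600 = 64 min
64 = 0·1440 + 64; 64 = 1·60 + 4 → 01:04, same day
→ 2022-12-02 01:04 GPC

2022-12-02 01:04 GPC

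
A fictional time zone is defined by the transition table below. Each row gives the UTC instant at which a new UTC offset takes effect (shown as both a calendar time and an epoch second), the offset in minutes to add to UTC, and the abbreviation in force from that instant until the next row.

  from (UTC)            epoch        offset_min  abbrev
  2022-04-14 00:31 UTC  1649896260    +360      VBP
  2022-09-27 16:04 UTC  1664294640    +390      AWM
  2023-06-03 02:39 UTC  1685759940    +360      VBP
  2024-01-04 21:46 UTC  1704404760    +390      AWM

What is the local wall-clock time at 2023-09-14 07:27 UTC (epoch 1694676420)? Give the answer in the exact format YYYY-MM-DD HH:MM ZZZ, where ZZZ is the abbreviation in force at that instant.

2023-09-14 13:27 VBP

Query: 2023-09-14 07:27 UTC
Rule 3/4 (VBP, +06:00): 2023-06-03 02:39 UTC ≤ query < 2024-01-04 21:46 UTC
7·60 + 27 + 360 = 807 min
807 = 0·1440 + 807; 807 = 13·60 + 27 → 13:27, same day
→ 2023-09-14 13:27 VBP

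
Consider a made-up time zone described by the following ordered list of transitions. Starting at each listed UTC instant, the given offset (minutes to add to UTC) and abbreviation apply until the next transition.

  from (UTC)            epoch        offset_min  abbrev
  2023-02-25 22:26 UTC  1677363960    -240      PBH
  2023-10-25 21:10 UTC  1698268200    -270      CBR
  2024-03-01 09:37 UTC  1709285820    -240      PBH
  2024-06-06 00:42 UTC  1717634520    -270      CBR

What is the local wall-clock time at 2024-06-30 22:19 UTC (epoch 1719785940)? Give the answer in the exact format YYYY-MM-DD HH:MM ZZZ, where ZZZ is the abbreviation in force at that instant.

2024-06-30 17:49 CBR

Query: 2024-06-30 22:19 UTC
Rule 4/4 (CBR, -04:30): 2024-06-06 00:42 UTC ≤ query < +∞
22·60 + 19 - 270 = 1069 min
1069 = 0·1440 + 1069; 1069 = 17·60 + 49 → 17:49, same day
→ 2024-06-30 17:49 CBR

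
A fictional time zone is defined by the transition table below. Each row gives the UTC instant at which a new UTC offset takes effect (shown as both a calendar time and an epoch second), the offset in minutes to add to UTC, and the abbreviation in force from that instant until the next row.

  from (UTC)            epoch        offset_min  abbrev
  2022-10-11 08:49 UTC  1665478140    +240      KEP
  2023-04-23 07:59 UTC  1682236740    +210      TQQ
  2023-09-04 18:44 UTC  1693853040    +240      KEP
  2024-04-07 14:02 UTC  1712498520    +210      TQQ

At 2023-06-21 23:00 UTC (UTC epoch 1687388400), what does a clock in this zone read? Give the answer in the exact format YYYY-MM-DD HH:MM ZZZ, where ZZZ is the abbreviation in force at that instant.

2023-06-22 02:30 TQQ

Query: 2023-06-21 23:00 UTC
Rule 2/4 (TQQ, +03:30): 2023-04-23 07:59 UTC ≤ query < 2023-09-04 18:44 UTC
23·60 + 0 + 210 = 1590 min
1590 = 1·1440 + 150; 150 = 2·60 + 30 → 02:30, 2023-06-21 + 1 day = 2023-06-22
→ 2023-06-22 02:30 TQQ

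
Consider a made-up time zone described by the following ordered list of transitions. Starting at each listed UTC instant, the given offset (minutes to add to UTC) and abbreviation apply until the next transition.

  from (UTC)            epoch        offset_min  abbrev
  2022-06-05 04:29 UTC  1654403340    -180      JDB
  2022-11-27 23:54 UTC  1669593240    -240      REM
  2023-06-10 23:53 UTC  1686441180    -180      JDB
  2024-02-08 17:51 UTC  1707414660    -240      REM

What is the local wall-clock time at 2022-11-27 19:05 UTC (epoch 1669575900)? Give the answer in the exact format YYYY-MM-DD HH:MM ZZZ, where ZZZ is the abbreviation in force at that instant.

Query: 2022-11-27 19:05 UTC
Rule 1/4 (JDB, -03:00): 2022-06-05 04:29 UTC ≤ query < 2022-11-27 23:54 UTC
19·60 + 5 - 180 = 965 min
965 = 0·1440 + 965; 965 = 16·60 + 5 → 16:05, same day
→ 2022-11-27 16:05 JDB

2022-11-27 16:05 JDB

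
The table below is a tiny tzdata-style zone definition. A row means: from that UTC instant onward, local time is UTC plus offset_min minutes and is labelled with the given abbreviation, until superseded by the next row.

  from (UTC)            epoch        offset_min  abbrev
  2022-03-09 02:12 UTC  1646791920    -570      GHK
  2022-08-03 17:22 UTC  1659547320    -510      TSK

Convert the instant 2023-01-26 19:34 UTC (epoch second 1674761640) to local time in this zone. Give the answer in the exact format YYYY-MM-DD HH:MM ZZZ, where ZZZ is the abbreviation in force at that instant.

Query: 2023-01-26 19:34 UTC
Rule 2/2 (TSK, -08:30): 2022-08-03 17:22 UTC ≤ query < +∞
19·60 + 34 - 510 = 664 min
664 = 0·1440 + 664; 664 = 11·60 + 4 → 11:04, same day
→ 2023-01-26 11:04 TSK

2023-01-26 11:04 TSK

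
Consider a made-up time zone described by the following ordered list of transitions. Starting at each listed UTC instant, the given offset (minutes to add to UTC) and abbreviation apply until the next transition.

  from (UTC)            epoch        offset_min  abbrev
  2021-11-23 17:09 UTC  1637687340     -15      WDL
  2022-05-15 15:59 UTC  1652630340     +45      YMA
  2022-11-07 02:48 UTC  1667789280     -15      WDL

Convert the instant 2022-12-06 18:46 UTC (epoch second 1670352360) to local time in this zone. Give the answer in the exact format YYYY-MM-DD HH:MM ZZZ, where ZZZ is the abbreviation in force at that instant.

Query: 2022-12-06 18:46 UTC
Rule 3/3 (WDL, -00:15): 2022-11-07 02:48 UTC ≤ query < +∞
18·60 + 46 - 15 = 1111 min
1111 = 0·1440 + 1111; 1111 = 18·60 + 31 → 18:31, same day
→ 2022-12-06 18:31 WDL

2022-12-06 18:31 WDL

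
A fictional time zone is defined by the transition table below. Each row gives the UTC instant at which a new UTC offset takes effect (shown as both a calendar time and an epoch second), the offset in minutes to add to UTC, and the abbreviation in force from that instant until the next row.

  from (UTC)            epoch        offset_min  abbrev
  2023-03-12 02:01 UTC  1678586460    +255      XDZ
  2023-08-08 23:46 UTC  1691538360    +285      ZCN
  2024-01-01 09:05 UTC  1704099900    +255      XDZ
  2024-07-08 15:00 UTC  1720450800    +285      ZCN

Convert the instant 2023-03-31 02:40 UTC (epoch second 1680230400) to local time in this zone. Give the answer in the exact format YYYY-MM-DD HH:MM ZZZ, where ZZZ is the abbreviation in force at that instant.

Query: 2023-03-31 02:40 UTC
Rule 1/4 (XDZ, +04:15): 2023-03-12 02:01 UTC ≤ query < 2023-08-08 23:46 UTC
2·60 + 40 + 255 = 415 min
415 = 0·1440 + 415; 415 = 6·60 + 55 → 06:55, same day
→ 2023-03-31 06:55 XDZ

2023-03-31 06:55 XDZ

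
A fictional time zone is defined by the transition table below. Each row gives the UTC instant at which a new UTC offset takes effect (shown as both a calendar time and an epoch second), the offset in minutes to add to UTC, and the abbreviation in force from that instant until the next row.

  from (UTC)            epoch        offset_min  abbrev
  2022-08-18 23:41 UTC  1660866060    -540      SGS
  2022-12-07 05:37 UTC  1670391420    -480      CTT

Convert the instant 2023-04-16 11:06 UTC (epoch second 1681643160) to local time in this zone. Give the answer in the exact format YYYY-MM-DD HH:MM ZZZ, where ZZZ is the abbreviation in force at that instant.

Query: 2023-04-16 11:06 UTC
Rule 2/2 (CTT, -08:00): 2022-12-07 05:37 UTC ≤ query < +∞
11·60 + 6 - 480 = 186 min
186 = 0·1440 + 186; 186 = 3·60 + 6 → 03:06, same day
→ 2023-04-16 03:06 CTT

2023-04-16 03:06 CTT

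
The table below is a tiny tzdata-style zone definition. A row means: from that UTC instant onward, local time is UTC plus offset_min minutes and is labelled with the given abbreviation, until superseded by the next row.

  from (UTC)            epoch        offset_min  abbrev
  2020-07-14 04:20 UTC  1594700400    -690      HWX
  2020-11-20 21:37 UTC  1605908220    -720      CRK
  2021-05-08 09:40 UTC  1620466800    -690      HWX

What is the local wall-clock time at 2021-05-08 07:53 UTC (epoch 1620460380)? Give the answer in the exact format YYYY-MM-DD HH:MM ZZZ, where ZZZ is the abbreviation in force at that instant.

Query: 2021-05-08 07:53 UTC
Rule 2/3 (CRK, -12:00): 2020-11-20 21:37 UTC ≤ query < 2021-05-08 09:40 UTC
7·60 + 53 - 720 = -247 min
-247 = -1·1440 + 1193; 1193 = 19·60 + 53 → 19:53, 2021-05-08 - 1 day = 2021-05-07
→ 2021-05-07 19:53 CRK

2021-05-07 19:53 CRK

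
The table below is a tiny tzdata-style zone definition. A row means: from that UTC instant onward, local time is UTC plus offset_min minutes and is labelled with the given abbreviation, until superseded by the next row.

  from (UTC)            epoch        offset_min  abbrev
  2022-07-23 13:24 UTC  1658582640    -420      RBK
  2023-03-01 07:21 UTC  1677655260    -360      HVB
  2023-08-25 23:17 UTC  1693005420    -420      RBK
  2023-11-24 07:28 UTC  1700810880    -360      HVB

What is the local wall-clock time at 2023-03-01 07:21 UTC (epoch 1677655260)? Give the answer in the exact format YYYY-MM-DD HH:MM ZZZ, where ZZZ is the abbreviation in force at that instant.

2023-03-01 01:21 HVB

Query: 2023-03-01 07:21 UTC
Rule 2/4 (HVB, -06:00): 2023-03-01 07:21 UTC ≤ query < 2023-08-25 23:17 UTC
7·60 + 21 - 360 = 81 min
81 = 0·1440 + 81; 81 = 1·60 + 21 → 01:21, same day
→ 2023-03-01 01:21 HVB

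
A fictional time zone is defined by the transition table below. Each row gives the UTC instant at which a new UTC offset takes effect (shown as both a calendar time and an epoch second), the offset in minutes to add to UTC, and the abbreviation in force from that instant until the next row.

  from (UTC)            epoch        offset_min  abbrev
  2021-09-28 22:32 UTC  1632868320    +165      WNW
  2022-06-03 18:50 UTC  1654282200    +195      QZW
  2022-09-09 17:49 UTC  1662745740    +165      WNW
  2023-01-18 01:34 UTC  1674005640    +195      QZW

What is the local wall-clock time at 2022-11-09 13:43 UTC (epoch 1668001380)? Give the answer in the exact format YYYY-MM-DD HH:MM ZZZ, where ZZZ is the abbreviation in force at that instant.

Query: 2022-11-09 13:43 UTC
Rule 3/4 (WNW, +02:45): 2022-09-09 17:49 UTC ≤ query < 2023-01-18 01:34 UTC
13·60 + 43 + 165 = 988 min
988 = 0·1440 + 988; 988 = 16·60 + 28 → 16:28, same day
→ 2022-11-09 16:28 WNW

2022-11-09 16:28 WNW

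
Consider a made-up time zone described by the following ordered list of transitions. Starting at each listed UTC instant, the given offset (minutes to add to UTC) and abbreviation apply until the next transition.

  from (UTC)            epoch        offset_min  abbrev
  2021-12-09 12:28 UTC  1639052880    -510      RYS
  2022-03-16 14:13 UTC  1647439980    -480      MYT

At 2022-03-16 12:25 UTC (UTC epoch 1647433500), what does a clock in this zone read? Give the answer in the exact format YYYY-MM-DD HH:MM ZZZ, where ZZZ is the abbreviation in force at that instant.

2022-03-16 03:55 RYS

Query: 2022-03-16 12:25 UTC
Rule 1/2 (RYS, -08:30): 2021-12-09 12:28 UTC ≤ query < 2022-03-16 14:13 UTC
12·60 + 25 - 510 = 235 min
235 = 0·1440 + 235; 235 = 3·60 + 55 → 03:55, same day
→ 2022-03-16 03:55 RYS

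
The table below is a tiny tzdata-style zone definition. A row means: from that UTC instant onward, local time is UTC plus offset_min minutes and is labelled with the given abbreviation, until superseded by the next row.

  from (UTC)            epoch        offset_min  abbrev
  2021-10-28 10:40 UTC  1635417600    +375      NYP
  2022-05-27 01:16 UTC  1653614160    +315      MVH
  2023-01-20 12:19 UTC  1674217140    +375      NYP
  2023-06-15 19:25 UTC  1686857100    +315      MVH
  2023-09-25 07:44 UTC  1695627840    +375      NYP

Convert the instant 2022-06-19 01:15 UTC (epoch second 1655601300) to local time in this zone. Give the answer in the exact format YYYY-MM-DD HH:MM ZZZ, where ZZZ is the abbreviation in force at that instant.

2022-06-19 06:30 MVH

Query: 2022-06-19 01:15 UTC
Rule 2/5 (MVH, +05:15): 2022-05-27 01:16 UTC ≤ query < 2023-01-20 12:19 UTC
1·60 + 15 + 315 = 390 min
390 = 0·1440 + 390; 390 = 6·60 + 30 → 06:30, same day
→ 2022-06-19 06:30 MVH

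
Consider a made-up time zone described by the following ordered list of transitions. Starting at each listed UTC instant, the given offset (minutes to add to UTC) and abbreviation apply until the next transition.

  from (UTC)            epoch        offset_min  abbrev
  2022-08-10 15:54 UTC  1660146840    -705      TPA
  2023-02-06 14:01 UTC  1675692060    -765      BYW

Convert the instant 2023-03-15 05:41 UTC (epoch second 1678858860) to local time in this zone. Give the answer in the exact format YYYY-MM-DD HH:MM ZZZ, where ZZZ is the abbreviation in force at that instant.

2023-03-14 16:56 BYW

Query: 2023-03-15 05:41 UTC
Rule 2/2 (BYW, -12:45): 2023-02-06 14:01 UTC ≤ query < +∞
5·60 + 41 - 765 = -424 min
-424 = -1·1440 + 1016; 1016 = 16·60 + 56 → 16:56, 2023-03-15 - 1 day = 2023-03-14
→ 2023-03-14 16:56 BYW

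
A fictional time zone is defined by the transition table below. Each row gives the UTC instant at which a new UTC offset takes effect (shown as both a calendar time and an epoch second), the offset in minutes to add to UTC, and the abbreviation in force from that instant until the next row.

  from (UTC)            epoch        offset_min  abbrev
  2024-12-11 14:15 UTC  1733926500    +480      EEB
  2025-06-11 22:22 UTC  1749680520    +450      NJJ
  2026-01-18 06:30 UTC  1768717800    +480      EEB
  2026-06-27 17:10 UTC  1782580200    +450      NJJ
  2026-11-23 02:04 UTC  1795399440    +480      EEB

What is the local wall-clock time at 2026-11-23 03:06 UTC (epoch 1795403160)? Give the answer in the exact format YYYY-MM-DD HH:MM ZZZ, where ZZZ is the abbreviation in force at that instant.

Query: 2026-11-23 03:06 UTC
Rule 5/5 (EEB, +08:00): 2026-11-23 02:04 UTC ≤ query < +∞
3·60 + 6 + 480 = 666 min
666 = 0·1440 + 666; 666 = 11·60 + 6 → 11:06, same day
→ 2026-11-23 11:06 EEB

2026-11-23 11:06 EEB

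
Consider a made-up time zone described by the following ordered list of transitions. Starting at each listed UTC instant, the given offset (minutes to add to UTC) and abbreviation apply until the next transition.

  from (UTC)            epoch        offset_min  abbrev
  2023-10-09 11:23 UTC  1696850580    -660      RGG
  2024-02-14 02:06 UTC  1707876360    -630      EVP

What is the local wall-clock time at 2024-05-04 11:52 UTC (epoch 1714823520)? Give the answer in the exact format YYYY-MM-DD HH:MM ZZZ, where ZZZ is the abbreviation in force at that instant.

2024-05-04 01:22 EVP

Query: 2024-05-04 11:52 UTC
Rule 2/2 (EVP, -10:30): 2024-02-14 02:06 UTC ≤ query < +∞
11·60 + 52 - 630 = 82 min
82 = 0·1440 + 82; 82 = 1·60 + 22 → 01:22, same day
→ 2024-05-04 01:22 EVP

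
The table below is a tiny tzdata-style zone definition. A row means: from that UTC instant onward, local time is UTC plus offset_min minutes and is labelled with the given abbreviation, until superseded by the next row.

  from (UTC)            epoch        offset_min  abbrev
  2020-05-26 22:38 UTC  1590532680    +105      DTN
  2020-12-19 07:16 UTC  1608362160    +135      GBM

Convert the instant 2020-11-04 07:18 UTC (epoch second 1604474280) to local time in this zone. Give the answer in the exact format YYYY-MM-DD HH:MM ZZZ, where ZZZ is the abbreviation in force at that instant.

Query: 2020-11-04 07:18 UTC
Rule 1/2 (DTN, +01:45): 2020-05-26 22:38 UTC ≤ query < 2020-12-19 07:16 UTC
7·60 + 18 + 105 = 543 min
543 = 0·1440 + 543; 543 = 9·60 + 3 → 09:03, same day
→ 2020-11-04 09:03 DTN

2020-11-04 09:03 DTN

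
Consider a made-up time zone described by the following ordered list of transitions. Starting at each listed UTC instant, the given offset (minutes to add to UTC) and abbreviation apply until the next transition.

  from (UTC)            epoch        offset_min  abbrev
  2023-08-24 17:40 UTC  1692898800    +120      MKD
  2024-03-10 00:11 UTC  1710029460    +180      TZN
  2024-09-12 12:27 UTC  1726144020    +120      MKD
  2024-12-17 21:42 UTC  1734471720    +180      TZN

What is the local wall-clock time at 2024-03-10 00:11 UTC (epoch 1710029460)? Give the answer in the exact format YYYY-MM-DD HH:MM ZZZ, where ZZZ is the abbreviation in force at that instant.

2024-03-10 03:11 TZN

Query: 2024-03-10 00:11 UTC
Rule 2/4 (TZN, +03:00): 2024-03-10 00:11 UTC ≤ query < 2024-09-12 12:27 UTC
0·60 + 11 + 180 = 191 min
191 = 0·1440 + 191; 191 = 3·60 + 11 → 03:11, same day
→ 2024-03-10 03:11 TZN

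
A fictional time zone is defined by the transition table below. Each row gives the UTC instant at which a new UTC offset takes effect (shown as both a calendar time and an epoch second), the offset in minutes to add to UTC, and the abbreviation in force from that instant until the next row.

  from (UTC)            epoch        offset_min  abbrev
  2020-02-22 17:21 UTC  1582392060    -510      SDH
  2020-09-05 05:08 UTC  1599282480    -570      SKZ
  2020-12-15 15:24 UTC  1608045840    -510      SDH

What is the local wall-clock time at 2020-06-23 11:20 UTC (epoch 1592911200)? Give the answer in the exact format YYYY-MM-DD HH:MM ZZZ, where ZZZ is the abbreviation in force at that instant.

2020-06-23 02:50 SDH

Query: 2020-06-23 11:20 UTC
Rule 1/3 (SDH, -08:30): 2020-02-22 17:21 UTC ≤ query < 2020-09-05 05:08 UTC
11·60 + 20 - 510 = 170 min
170 = 0·1440 + 170; 170 = 2·60 + 50 → 02:50, same day
→ 2020-06-23 02:50 SDH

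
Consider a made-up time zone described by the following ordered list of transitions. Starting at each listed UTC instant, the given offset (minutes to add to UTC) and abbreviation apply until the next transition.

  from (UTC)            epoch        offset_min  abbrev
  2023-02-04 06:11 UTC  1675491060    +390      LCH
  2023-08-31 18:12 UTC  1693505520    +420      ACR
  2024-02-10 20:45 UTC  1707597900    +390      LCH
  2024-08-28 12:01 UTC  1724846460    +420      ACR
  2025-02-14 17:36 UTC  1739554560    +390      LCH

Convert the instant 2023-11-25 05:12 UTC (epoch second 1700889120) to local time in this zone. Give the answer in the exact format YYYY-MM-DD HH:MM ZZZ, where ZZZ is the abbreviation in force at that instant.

Query: 2023-11-25 05:12 UTC
Rule 2/5 (ACR, +07:00): 2023-08-31 18:12 UTC ≤ query < 2024-02-10 20:45 UTC
5·60 + 12 + 420 = 732 min
732 = 0·1440 + 732; 732 = 12·60 + 12 → 12:12, same day
→ 2023-11-25 12:12 ACR

2023-11-25 12:12 ACR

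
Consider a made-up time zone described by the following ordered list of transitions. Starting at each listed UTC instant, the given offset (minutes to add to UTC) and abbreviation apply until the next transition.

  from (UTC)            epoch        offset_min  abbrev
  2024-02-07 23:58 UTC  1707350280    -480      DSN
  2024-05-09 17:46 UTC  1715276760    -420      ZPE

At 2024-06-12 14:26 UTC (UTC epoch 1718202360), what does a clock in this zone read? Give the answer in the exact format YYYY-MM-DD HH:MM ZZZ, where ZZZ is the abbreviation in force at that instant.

2024-06-12 07:26 ZPE

Query: 2024-06-12 14:26 UTC
Rule 2/2 (ZPE, -07:00): 2024-05-09 17:46 UTC ≤ query < +∞
14·60 + 26 - 420 = 446 min
446 = 0·1440 + 446; 446 = 7·60 + 26 → 07:26, same day
→ 2024-06-12 07:26 ZPE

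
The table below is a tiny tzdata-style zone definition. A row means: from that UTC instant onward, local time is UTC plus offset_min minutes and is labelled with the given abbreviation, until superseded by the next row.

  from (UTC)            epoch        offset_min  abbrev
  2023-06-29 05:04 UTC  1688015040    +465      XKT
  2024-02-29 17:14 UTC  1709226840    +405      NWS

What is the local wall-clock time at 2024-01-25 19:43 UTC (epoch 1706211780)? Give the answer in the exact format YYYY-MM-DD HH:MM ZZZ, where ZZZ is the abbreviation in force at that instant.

Query: 2024-01-25 19:43 UTC
Rule 1/2 (XKT, +07:45): 2023-06-29 05:04 UTC ≤ query < 2024-02-29 17:14 UTC
19·60 + 43 + 465 = 1648 min
1648 = 1·1440 + 208; 208 = 3·60 + 28 → 03:28, 2024-01-25 + 1 day = 2024-01-26
→ 2024-01-26 03:28 XKT

2024-01-26 03:28 XKT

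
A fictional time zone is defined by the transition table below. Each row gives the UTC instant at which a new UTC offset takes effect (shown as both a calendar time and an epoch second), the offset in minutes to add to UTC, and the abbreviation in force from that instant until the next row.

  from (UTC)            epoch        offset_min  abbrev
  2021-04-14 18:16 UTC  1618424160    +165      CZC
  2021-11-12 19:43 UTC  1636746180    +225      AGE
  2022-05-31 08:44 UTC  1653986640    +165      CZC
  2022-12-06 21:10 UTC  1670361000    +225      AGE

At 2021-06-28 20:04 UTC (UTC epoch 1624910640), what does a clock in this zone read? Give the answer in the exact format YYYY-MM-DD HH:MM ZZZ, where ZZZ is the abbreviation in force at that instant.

Query: 2021-06-28 20:04 UTC
Rule 1/4 (CZC, +02:45): 2021-04-14 18:16 UTC ≤ query < 2021-11-12 19:43 UTC
20·60 + 4 + 165 = 1369 min
1369 = 0·1440 + 1369; 1369 = 22·60 + 49 → 22:49, same day
→ 2021-06-28 22:49 CZC

2021-06-28 22:49 CZC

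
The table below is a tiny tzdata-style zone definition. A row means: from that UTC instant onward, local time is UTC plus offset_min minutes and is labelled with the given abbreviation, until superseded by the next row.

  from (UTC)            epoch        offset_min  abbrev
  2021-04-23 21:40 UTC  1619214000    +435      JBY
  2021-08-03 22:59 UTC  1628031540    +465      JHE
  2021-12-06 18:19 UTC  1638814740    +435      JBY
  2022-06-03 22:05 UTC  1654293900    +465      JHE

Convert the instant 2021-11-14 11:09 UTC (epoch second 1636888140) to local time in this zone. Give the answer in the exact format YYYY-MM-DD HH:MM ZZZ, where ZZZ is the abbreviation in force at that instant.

Query: 2021-11-14 11:09 UTC
Rule 2/4 (JHE, +07:45): 2021-08-03 22:59 UTC ≤ query < 2021-12-06 18:19 UTC
11·60 + 9 + 465 = 1134 min
1134 = 0·1440 + 1134; 1134 = 18·60 + 54 → 18:54, same day
→ 2021-11-14 18:54 JHE

2021-11-14 18:54 JHE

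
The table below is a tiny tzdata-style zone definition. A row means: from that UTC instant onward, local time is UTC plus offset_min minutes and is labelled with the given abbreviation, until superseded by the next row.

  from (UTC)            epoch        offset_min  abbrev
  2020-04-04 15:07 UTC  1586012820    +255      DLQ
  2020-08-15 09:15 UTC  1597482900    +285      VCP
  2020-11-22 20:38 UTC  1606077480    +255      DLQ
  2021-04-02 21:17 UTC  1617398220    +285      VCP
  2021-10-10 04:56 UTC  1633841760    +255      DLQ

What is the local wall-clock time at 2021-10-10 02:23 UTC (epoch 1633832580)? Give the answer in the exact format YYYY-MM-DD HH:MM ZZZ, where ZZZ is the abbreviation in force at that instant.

Query: 2021-10-10 02:23 UTC
Rule 4/5 (VCP, +04:45): 2021-04-02 21:17 UTC ≤ query < 2021-10-10 04:56 UTC
2·60 + 23 + 285 = 428 min
428 = 0·1440 + 428; 428 = 7·60 + 8 → 07:08, same day
→ 2021-10-10 07:08 VCP

2021-10-10 07:08 VCP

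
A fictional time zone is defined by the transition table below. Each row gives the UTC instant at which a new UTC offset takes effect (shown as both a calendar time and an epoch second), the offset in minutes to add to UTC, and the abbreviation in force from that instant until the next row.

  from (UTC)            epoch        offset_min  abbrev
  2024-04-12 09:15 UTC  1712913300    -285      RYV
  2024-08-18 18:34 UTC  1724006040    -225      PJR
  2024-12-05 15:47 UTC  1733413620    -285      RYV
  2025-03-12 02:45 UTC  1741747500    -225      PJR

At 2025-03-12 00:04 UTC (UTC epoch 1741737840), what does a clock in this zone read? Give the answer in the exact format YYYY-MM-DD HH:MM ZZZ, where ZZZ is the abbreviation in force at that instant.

2025-03-11 19:19 RYV

Query: 2025-03-12 00:04 UTC
Rule 3/4 (RYV, -04:45): 2024-12-05 15:47 UTC ≤ query < 2025-03-12 02:45 UTC
0·60 + 4 - 285 = -281 min
-281 = -1·1440 + 1159; 1159 = 19·60 + 19 → 19:19, 2025-03-12 - 1 day = 2025-03-11
→ 2025-03-11 19:19 RYV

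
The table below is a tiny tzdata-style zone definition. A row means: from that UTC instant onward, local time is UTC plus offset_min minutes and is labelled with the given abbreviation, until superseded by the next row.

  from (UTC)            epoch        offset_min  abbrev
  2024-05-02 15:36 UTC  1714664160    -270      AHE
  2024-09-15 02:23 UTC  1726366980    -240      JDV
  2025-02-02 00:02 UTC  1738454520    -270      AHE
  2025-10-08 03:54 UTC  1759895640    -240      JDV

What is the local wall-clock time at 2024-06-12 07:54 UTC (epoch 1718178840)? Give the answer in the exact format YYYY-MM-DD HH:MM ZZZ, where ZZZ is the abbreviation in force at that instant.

Query: 2024-06-12 07:54 UTC
Rule 1/4 (AHE, -04:30): 2024-05-02 15:36 UTC ≤ query < 2024-09-15 02:23 UTC
7·60 + 54 - 270 = 204 min
204 = 0·1440 + 204; 204 = 3·60 + 24 → 03:24, same day
→ 2024-06-12 03:24 AHE

2024-06-12 03:24 AHE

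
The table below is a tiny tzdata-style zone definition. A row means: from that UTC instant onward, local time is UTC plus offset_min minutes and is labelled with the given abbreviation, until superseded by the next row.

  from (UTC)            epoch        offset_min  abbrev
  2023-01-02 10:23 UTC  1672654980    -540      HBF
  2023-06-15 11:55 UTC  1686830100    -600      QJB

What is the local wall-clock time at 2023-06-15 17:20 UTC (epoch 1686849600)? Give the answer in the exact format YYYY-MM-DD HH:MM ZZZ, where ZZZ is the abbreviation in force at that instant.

2023-06-15 07:20 QJB

Query: 2023-06-15 17:20 UTC
Rule 2/2 (QJB, -10:00): 2023-06-15 11:55 UTC ≤ query < +∞
17·60 + 20 - 600 = 440 min
440 = 0·1440 + 440; 440 = 7·60 + 20 → 07:20, same day
→ 2023-06-15 07:20 QJB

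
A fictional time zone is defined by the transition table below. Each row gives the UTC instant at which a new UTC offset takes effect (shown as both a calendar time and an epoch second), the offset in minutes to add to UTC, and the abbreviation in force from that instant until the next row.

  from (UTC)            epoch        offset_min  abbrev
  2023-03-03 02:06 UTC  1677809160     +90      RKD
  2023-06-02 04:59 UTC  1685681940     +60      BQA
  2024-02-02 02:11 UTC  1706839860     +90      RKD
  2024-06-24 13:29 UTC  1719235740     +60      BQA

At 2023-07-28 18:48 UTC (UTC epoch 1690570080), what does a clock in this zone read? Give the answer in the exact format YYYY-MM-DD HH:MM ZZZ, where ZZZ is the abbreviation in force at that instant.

Query: 2023-07-28 18:48 UTC
Rule 2/4 (BQA, +01:00): 2023-06-02 04:59 UTC ≤ query < 2024-02-02 02:11 UTC
18·60 + 48 + 60 = 1188 min
1188 = 0·1440 + 1188; 1188 = 19·60 + 48 → 19:48, same day
→ 2023-07-28 19:48 BQA

2023-07-28 19:48 BQA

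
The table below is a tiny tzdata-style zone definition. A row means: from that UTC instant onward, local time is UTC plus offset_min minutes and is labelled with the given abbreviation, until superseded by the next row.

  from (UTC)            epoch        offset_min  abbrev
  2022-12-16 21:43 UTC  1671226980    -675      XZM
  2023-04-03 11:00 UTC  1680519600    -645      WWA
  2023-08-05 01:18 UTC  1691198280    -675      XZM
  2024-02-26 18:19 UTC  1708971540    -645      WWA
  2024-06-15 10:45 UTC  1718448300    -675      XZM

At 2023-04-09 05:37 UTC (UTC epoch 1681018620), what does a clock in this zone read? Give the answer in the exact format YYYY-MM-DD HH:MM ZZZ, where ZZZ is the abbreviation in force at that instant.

Query: 2023-04-09 05:37 UTC
Rule 2/5 (WWA, -10:45): 2023-04-03 11:00 UTC ≤ query < 2023-08-05 01:18 UTC
5·60 + 37 - 645 = -308 min
-308 = -1·1440 + 1132; 1132 = 18·60 + 52 → 18:52, 2023-04-09 - 1 day = 2023-04-08
→ 2023-04-08 18:52 WWA

2023-04-08 18:52 WWA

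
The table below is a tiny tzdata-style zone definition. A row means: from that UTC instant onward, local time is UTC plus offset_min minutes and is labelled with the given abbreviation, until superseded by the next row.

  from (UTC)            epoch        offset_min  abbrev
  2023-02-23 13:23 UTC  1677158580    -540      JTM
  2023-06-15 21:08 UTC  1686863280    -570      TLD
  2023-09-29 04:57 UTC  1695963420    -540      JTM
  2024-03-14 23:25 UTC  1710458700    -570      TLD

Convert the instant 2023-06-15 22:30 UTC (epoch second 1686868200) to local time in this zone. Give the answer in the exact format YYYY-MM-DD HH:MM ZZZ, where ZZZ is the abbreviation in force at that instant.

Query: 2023-06-15 22:30 UTC
Rule 2/4 (TLD, -09:30): 2023-06-15 21:08 UTC ≤ query < 2023-09-29 04:57 UTC
22·60 + 30 - 570 = 780 min
780 = 0·1440 + 780; 780 = 13·60 + 0 → 13:00, same day
→ 2023-06-15 13:00 TLD

2023-06-15 13:00 TLD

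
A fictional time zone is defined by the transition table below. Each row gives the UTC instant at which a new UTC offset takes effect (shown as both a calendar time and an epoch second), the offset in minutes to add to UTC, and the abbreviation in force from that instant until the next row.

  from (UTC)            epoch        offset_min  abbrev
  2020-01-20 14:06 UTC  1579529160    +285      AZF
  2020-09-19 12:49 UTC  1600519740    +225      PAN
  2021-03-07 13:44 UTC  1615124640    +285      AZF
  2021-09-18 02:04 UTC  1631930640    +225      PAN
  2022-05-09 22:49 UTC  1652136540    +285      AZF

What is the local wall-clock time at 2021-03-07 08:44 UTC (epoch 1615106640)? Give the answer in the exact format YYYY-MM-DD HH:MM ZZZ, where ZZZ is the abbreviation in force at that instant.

2021-03-07 12:29 PAN

Query: 2021-03-07 08:44 UTC
Rule 2/5 (PAN, +03:45): 2020-09-19 12:49 UTC ≤ query < 2021-03-07 13:44 UTC
8·60 + 44 + 225 = 749 min
749 = 0·1440 + 749; 749 = 12·60 + 29 → 12:29, same day
→ 2021-03-07 12:29 PAN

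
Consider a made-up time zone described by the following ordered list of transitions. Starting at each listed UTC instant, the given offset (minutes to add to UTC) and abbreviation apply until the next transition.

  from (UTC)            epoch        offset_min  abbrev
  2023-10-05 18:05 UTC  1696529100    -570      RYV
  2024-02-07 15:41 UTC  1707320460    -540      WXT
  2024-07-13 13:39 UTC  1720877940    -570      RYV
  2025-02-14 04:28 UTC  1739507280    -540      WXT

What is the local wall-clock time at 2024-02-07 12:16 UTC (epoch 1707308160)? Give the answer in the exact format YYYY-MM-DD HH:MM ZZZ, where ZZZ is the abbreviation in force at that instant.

2024-02-07 02:46 RYV

Query: 2024-02-07 12:16 UTC
Rule 1/4 (RYV, -09:30): 2023-10-05 18:05 UTC ≤ query < 2024-02-07 15:41 UTC
12·60 + 16 - 570 = 166 min
166 = 0·1440 + 166; 166 = 2·60 + 46 → 02:46, same day
→ 2024-02-07 02:46 RYV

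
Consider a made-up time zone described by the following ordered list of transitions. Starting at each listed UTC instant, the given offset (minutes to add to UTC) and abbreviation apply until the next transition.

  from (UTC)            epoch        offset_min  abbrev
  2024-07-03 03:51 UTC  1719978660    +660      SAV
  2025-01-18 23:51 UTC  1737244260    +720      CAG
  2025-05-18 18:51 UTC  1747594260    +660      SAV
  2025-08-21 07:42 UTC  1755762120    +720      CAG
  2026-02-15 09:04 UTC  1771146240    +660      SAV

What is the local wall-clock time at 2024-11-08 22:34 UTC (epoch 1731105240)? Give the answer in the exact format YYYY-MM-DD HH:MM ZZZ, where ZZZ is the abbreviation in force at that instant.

2024-11-09 09:34 SAV

Query: 2024-11-08 22:34 UTC
Rule 1/5 (SAV, +11:00): 2024-07-03 03:51 UTC ≤ query < 2025-01-18 23:51 UTC
22·60 + 34 + 660 = 2014 min
2014 = 1·1440 + 574; 574 = 9·60 + 34 → 09:34, 2024-11-08 + 1 day = 2024-11-09
→ 2024-11-09 09:34 SAV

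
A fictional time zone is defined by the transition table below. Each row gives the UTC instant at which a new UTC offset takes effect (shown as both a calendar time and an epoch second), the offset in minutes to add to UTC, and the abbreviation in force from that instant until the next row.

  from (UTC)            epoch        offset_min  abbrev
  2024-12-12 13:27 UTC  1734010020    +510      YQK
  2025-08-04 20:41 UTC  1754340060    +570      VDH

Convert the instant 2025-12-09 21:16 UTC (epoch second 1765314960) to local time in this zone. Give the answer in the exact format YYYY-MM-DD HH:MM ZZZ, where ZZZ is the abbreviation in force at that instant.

2025-12-10 06:46 VDH

Query: 2025-12-09 21:16 UTC
Rule 2/2 (VDH, +09:30): 2025-08-04 20:41 UTC ≤ query < +∞
21·60 + 16 + 570 = 1846 min
1846 = 1·1440 + 406; 406 = 6·60 + 46 → 06:46, 2025-12-09 + 1 day = 2025-12-10
→ 2025-12-10 06:46 VDH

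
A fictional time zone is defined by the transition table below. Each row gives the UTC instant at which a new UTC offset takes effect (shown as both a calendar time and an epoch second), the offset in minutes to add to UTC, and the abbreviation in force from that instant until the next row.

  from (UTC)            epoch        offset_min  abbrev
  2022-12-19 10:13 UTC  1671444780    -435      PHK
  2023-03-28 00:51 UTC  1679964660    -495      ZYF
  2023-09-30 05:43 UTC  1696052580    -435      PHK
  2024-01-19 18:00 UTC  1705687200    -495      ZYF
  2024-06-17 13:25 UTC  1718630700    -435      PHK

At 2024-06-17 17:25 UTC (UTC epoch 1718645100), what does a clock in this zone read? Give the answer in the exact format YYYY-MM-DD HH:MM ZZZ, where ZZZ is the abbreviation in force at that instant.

2024-06-17 10:10 PHK

Query: 2024-06-17 17:25 UTC
Rule 5/5 (PHK, -07:15): 2024-06-17 13:25 UTC ≤ query < +∞
17·60 + 25 - 435 = 610 min
610 = 0·1440 + 610; 610 = 10·60 + 10 → 10:10, same day
→ 2024-06-17 10:10 PHK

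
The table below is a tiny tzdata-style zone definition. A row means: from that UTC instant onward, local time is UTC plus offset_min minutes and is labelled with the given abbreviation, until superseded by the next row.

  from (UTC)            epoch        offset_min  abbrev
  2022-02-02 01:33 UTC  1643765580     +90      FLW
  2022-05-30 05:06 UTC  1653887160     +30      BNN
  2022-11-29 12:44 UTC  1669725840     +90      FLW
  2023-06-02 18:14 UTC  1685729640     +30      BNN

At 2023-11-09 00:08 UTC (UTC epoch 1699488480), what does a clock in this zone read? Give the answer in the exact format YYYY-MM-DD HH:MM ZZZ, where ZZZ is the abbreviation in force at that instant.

Query: 2023-11-09 00:08 UTC
Rule 4/4 (BNN, +00:30): 2023-06-02 18:14 UTC ≤ query < +∞
0·60 + 8 + 30 = 38 min
38 = 0·1440 + 38; 38 = 0·60 + 38 → 00:38, same day
→ 2023-11-09 00:38 BNN

2023-11-09 00:38 BNN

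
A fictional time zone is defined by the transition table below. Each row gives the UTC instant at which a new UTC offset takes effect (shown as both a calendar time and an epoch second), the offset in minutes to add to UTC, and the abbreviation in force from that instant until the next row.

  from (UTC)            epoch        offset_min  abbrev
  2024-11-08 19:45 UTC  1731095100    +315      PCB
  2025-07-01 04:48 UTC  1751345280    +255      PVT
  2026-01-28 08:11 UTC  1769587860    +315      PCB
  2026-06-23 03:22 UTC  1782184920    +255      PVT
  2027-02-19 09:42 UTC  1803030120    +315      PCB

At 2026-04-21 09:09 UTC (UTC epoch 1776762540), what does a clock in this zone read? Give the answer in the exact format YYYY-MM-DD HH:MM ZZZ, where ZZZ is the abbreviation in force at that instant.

Query: 2026-04-21 09:09 UTC
Rule 3/5 (PCB, +05:15): 2026-01-28 08:11 UTC ≤ query < 2026-06-23 03:22 UTC
9·60 + 9 + 315 = 864 min
864 = 0·1440 + 864; 864 = 14·60 + 24 → 14:24, same day
→ 2026-04-21 14:24 PCB

2026-04-21 14:24 PCB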